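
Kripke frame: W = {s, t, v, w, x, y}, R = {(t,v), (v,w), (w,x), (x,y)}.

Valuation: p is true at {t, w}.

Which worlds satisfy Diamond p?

{v}

s: no successors, so Diamond p fails. ✗
t: successors {v}; p there: v:F. ✗
v: successors {w}; p there: w:T. ✓
w: successors {x}; p there: x:F. ✗
x: successors {y}; p there: y:F. ✗
y: no successors, so Diamond p fails. ✗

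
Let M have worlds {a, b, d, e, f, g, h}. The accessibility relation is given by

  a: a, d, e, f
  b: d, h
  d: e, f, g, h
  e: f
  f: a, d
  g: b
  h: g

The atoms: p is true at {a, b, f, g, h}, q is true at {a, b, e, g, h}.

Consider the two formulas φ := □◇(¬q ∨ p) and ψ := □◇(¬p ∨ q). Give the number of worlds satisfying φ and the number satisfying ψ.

7 and 5

For □◇(¬q ∨ p):
a: successors {a, d, e, f}; ◇(¬q ∨ p) there: a:T, d:T, e:T, f:T. ✓
b: successors {d, h}; ◇(¬q ∨ p) there: d:T, h:T. ✓
d: successors {e, f, g, h}; ◇(¬q ∨ p) there: e:T, f:T, g:T, h:T. ✓
e: successors {f}; ◇(¬q ∨ p) there: f:T. ✓
f: successors {a, d}; ◇(¬q ∨ p) there: a:T, d:T. ✓
g: successors {b}; ◇(¬q ∨ p) there: b:T. ✓
h: successors {g}; ◇(¬q ∨ p) there: g:T. ✓
— 7 worlds.
For □◇(¬p ∨ q):
a: successors {a, d, e, f}; ◇(¬p ∨ q) there: a:T, d:T, e:F, f:T. ✗
b: successors {d, h}; ◇(¬p ∨ q) there: d:T, h:T. ✓
d: successors {e, f, g, h}; ◇(¬p ∨ q) there: e:F, f:T, g:T, h:T. ✗
e: successors {f}; ◇(¬p ∨ q) there: f:T. ✓
f: successors {a, d}; ◇(¬p ∨ q) there: a:T, d:T. ✓
g: successors {b}; ◇(¬p ∨ q) there: b:T. ✓
h: successors {g}; ◇(¬p ∨ q) there: g:T. ✓
— 5 worlds.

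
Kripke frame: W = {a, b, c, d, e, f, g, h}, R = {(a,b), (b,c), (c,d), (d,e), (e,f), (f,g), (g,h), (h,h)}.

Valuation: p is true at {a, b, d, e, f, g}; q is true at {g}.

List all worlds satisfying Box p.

a: successors {b}; p there: b:T. ✓
b: successors {c}; p there: c:F. ✗
c: successors {d}; p there: d:T. ✓
d: successors {e}; p there: e:T. ✓
e: successors {f}; p there: f:T. ✓
f: successors {g}; p there: g:T. ✓
g: successors {h}; p there: h:F. ✗
h: successors {h}; p there: h:F. ✗

{a, c, d, e, f}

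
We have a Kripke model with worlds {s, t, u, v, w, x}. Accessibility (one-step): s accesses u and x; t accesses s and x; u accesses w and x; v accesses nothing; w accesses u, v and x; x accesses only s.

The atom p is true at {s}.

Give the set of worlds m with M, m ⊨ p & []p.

s: p is T, []p is F. ✗
t: p is F, []p is F. ✗
u: p is F, []p is F. ✗
v: p is F, []p is T. ✗
w: p is F, []p is F. ✗
x: p is F, []p is T. ✗

∅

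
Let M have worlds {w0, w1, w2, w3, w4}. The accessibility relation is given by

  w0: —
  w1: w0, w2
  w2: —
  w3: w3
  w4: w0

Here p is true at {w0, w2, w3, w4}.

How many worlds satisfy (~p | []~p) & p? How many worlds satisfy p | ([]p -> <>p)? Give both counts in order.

2 and 5

For (~p | []~p) & p:
w0: ~p | []~p is T, p is T. ✓
w1: ~p | []~p is T, p is F. ✗
w2: ~p | []~p is T, p is T. ✓
w3: ~p | []~p is F, p is T. ✗
w4: ~p | []~p is F, p is T. ✗
— 2 worlds.
For p | ([]p -> <>p):
w0: p is T, []p -> <>p is F. ✓
w1: p is F, []p -> <>p is T. ✓
w2: p is T, []p -> <>p is F. ✓
w3: p is T, []p -> <>p is T. ✓
w4: p is T, []p -> <>p is T. ✓
— 5 worlds.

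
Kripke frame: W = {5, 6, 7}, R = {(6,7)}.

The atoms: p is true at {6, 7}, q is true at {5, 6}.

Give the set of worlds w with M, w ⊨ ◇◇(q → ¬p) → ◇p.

5: ◇◇(q → ¬p) is F, ◇p is F. ✓
6: ◇◇(q → ¬p) is F, ◇p is T. ✓
7: ◇◇(q → ¬p) is F, ◇p is F. ✓

{5, 6, 7}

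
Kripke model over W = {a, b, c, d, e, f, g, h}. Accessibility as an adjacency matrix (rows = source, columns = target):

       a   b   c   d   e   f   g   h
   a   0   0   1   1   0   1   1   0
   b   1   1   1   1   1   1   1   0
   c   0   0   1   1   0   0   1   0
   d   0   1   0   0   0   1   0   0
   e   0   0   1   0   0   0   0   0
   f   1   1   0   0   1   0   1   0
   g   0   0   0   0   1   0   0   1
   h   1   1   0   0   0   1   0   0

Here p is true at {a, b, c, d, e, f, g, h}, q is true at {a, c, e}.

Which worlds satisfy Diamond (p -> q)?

a: successors {c, d, f, g}; p -> q there: c:T, d:F, f:F, g:F. ✓
b: successors {a, b, c, d, e, f, g}; p -> q there: a:T, b:F, c:T, d:F, e:T, f:F, g:F. ✓
c: successors {c, d, g}; p -> q there: c:T, d:F, g:F. ✓
d: successors {b, f}; p -> q there: b:F, f:F. ✗
e: successors {c}; p -> q there: c:T. ✓
f: successors {a, b, e, g}; p -> q there: a:T, b:F, e:T, g:F. ✓
g: successors {e, h}; p -> q there: e:T, h:F. ✓
h: successors {a, b, f}; p -> q there: a:T, b:F, f:F. ✓

{a, b, c, e, f, g, h}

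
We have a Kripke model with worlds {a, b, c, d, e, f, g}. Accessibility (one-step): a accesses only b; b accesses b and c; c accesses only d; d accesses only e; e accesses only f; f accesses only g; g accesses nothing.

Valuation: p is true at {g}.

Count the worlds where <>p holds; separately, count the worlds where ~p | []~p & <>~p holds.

For <>p:
a: successors {b}; p there: b:F. ✗
b: successors {b, c}; p there: b:F, c:F. ✗
c: successors {d}; p there: d:F. ✗
d: successors {e}; p there: e:F. ✗
e: successors {f}; p there: f:F. ✗
f: successors {g}; p there: g:T. ✓
g: no successors, so <>p fails. ✗
— 1 world.
For ~p | []~p & <>~p:
a: ~p is T, []~p & <>~p is T. ✓
b: ~p is T, []~p & <>~p is T. ✓
c: ~p is T, []~p & <>~p is T. ✓
d: ~p is T, []~p & <>~p is T. ✓
e: ~p is T, []~p & <>~p is T. ✓
f: ~p is T, []~p & <>~p is F. ✓
g: ~p is F, []~p & <>~p is F. ✗
— 6 worlds.

1 and 6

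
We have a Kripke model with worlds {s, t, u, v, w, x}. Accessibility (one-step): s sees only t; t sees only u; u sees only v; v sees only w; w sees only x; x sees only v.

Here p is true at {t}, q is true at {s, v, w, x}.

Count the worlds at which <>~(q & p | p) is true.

s: successors {t}; ~(q & p | p) there: t:F. ✗
t: successors {u}; ~(q & p | p) there: u:T. ✓
u: successors {v}; ~(q & p | p) there: v:T. ✓
v: successors {w}; ~(q & p | p) there: w:T. ✓
w: successors {x}; ~(q & p | p) there: x:T. ✓
x: successors {v}; ~(q & p | p) there: v:T. ✓
Satisfying worlds: {t, u, v, w, x}.

5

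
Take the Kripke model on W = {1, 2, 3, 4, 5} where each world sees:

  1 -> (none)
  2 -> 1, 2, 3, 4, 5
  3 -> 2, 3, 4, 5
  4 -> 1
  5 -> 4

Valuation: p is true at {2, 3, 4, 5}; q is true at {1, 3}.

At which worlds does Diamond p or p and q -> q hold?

1: Diamond p or p and q is F, q is T. ✓
2: Diamond p or p and q is T, q is F. ✗
3: Diamond p or p and q is T, q is T. ✓
4: Diamond p or p and q is F, q is F. ✓
5: Diamond p or p and q is T, q is F. ✗

{1, 3, 4}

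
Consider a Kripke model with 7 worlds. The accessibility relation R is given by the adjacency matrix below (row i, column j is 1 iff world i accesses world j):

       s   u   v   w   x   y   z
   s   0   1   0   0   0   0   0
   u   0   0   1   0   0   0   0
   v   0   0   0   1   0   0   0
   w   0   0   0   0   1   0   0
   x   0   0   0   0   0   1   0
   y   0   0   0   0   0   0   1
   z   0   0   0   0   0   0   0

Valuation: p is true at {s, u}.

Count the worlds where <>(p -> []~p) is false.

1

s: successors {u}; p -> []~p there: u:T. ✓
u: successors {v}; p -> []~p there: v:T. ✓
v: successors {w}; p -> []~p there: w:T. ✓
w: successors {x}; p -> []~p there: x:T. ✓
x: successors {y}; p -> []~p there: y:T. ✓
y: successors {z}; p -> []~p there: z:T. ✓
z: no successors, so <>(p -> []~p) fails. ✗
Satisfying worlds: {s, u, v, w, x, y}.
So <>(p -> []~p) fails at the other 1 world.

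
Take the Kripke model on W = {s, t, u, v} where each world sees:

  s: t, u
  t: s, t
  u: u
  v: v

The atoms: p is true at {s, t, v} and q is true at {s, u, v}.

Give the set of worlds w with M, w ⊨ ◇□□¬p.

{s, u}

s: successors {t, u}; □□¬p there: t:F, u:T. ✓
t: successors {s, t}; □□¬p there: s:F, t:F. ✗
u: successors {u}; □□¬p there: u:T. ✓
v: successors {v}; □□¬p there: v:F. ✗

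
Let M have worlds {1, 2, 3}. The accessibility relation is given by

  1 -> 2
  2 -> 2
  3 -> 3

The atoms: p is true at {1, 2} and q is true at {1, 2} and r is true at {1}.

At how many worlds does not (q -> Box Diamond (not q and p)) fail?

1

1: q -> Box Diamond (not q and p) is F. ✓
2: q -> Box Diamond (not q and p) is F. ✓
3: q -> Box Diamond (not q and p) is T. ✗
Satisfying worlds: {1, 2}.
So not (q -> Box Diamond (not q and p)) fails at the other 1 world.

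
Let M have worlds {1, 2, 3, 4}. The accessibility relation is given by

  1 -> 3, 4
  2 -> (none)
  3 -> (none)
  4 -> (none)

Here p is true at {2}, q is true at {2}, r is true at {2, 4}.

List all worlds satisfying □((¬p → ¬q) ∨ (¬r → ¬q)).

{1, 2, 3, 4}

1: successors {3, 4}; (¬p → ¬q) ∨ (¬r → ¬q) there: 3:T, 4:T. ✓
2: no successors, so □((¬p → ¬q) ∨ (¬r → ¬q)) holds vacuously. ✓
3: no successors, so □((¬p → ¬q) ∨ (¬r → ¬q)) holds vacuously. ✓
4: no successors, so □((¬p → ¬q) ∨ (¬r → ¬q)) holds vacuously. ✓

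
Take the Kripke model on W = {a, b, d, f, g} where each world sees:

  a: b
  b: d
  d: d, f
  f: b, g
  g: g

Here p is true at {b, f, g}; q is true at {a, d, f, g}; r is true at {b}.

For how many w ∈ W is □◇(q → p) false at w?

a: successors {b}; ◇(q → p) there: b:F. ✗
b: successors {d}; ◇(q → p) there: d:T. ✓
d: successors {d, f}; ◇(q → p) there: d:T, f:T. ✓
f: successors {b, g}; ◇(q → p) there: b:F, g:T. ✗
g: successors {g}; ◇(q → p) there: g:T. ✓
Satisfying worlds: {b, d, g}.
So □◇(q → p) fails at the other 2 worlds.

2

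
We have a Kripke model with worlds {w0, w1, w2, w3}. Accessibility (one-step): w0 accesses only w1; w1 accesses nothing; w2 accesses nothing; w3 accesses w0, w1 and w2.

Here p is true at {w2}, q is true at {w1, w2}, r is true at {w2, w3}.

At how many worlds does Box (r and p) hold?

2

w0: successors {w1}; r and p there: w1:F. ✗
w1: no successors, so Box (r and p) holds vacuously. ✓
w2: no successors, so Box (r and p) holds vacuously. ✓
w3: successors {w0, w1, w2}; r and p there: w0:F, w1:F, w2:T. ✗
Satisfying worlds: {w1, w2}.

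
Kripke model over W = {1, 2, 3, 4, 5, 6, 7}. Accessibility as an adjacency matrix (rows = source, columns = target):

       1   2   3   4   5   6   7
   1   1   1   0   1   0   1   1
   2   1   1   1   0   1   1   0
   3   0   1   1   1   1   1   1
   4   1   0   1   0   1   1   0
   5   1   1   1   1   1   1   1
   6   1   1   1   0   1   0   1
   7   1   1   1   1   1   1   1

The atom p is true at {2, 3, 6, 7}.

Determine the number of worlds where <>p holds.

1: successors {1, 2, 4, 6, 7}; p there: 1:F, 2:T, 4:F, 6:T, 7:T. ✓
2: successors {1, 2, 3, 5, 6}; p there: 1:F, 2:T, 3:T, 5:F, 6:T. ✓
3: successors {2, 3, 4, 5, 6, 7}; p there: 2:T, 3:T, 4:F, 5:F, 6:T, 7:T. ✓
4: successors {1, 3, 5, 6}; p there: 1:F, 3:T, 5:F, 6:T. ✓
5: successors {1, 2, 3, 4, 5, 6, 7}; p there: 1:F, 2:T, 3:T, 4:F, 5:F, 6:T, 7:T. ✓
6: successors {1, 2, 3, 5, 7}; p there: 1:F, 2:T, 3:T, 5:F, 7:T. ✓
7: successors {1, 2, 3, 4, 5, 6, 7}; p there: 1:F, 2:T, 3:T, 4:F, 5:F, 6:T, 7:T. ✓
Satisfying worlds: {1, 2, 3, 4, 5, 6, 7}.

7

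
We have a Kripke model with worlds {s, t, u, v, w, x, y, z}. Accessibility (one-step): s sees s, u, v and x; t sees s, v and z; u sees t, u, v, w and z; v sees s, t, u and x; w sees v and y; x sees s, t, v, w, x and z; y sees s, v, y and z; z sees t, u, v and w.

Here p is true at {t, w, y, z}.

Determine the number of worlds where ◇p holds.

s: successors {s, u, v, x}; p there: s:F, u:F, v:F, x:F. ✗
t: successors {s, v, z}; p there: s:F, v:F, z:T. ✓
u: successors {t, u, v, w, z}; p there: t:T, u:F, v:F, w:T, z:T. ✓
v: successors {s, t, u, x}; p there: s:F, t:T, u:F, x:F. ✓
w: successors {v, y}; p there: v:F, y:T. ✓
x: successors {s, t, v, w, x, z}; p there: s:F, t:T, v:F, w:T, x:F, z:T. ✓
y: successors {s, v, y, z}; p there: s:F, v:F, y:T, z:T. ✓
z: successors {t, u, v, w}; p there: t:T, u:F, v:F, w:T. ✓
Satisfying worlds: {t, u, v, w, x, y, z}.

7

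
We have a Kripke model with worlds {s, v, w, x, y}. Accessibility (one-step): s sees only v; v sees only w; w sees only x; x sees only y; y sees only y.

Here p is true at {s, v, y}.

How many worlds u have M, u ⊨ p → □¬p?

3

s: p is T, □¬p is F. ✗
v: p is T, □¬p is T. ✓
w: p is F, □¬p is T. ✓
x: p is F, □¬p is F. ✓
y: p is T, □¬p is F. ✗
Satisfying worlds: {v, w, x}.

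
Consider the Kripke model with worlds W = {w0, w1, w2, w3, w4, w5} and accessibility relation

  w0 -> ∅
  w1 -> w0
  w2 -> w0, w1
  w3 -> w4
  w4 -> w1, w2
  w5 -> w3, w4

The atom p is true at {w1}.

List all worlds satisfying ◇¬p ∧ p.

w0: ◇¬p is F, p is F. ✗
w1: ◇¬p is T, p is T. ✓
w2: ◇¬p is T, p is F. ✗
w3: ◇¬p is T, p is F. ✗
w4: ◇¬p is T, p is F. ✗
w5: ◇¬p is T, p is F. ✗

{w1}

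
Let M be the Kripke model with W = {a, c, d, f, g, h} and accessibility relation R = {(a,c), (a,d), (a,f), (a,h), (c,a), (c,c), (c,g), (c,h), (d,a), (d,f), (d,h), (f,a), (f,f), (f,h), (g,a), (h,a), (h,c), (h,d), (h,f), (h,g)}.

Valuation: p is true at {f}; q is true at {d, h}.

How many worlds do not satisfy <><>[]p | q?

4

a: <><>[]p is F, q is F. ✗
c: <><>[]p is F, q is F. ✗
d: <><>[]p is F, q is T. ✓
f: <><>[]p is F, q is F. ✗
g: <><>[]p is F, q is F. ✗
h: <><>[]p is F, q is T. ✓
Satisfying worlds: {d, h}.
So <><>[]p | q fails at the other 4 worlds.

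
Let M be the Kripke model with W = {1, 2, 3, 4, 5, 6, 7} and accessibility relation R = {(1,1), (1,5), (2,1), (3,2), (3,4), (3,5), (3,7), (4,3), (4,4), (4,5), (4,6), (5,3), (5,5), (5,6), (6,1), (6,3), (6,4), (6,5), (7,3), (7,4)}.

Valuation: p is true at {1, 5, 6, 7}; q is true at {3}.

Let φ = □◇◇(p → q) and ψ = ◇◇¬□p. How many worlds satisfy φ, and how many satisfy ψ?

For □◇◇(p → q):
1: successors {1, 5}; ◇◇(p → q) there: 1:T, 5:T. ✓
2: successors {1}; ◇◇(p → q) there: 1:T. ✓
3: successors {2, 4, 5, 7}; ◇◇(p → q) there: 2:F, 4:T, 5:T, 7:T. ✗
4: successors {3, 4, 5, 6}; ◇◇(p → q) there: 3:T, 4:T, 5:T, 6:T. ✓
5: successors {3, 5, 6}; ◇◇(p → q) there: 3:T, 5:T, 6:T. ✓
6: successors {1, 3, 4, 5}; ◇◇(p → q) there: 1:T, 3:T, 4:T, 5:T. ✓
7: successors {3, 4}; ◇◇(p → q) there: 3:T, 4:T. ✓
— 6 worlds.
For ◇◇¬□p:
1: successors {1, 5}; ◇¬□p there: 1:T, 5:T. ✓
2: successors {1}; ◇¬□p there: 1:T. ✓
3: successors {2, 4, 5, 7}; ◇¬□p there: 2:F, 4:T, 5:T, 7:T. ✓
4: successors {3, 4, 5, 6}; ◇¬□p there: 3:T, 4:T, 5:T, 6:T. ✓
5: successors {3, 5, 6}; ◇¬□p there: 3:T, 5:T, 6:T. ✓
6: successors {1, 3, 4, 5}; ◇¬□p there: 1:T, 3:T, 4:T, 5:T. ✓
7: successors {3, 4}; ◇¬□p there: 3:T, 4:T. ✓
— 7 worlds.

6 and 7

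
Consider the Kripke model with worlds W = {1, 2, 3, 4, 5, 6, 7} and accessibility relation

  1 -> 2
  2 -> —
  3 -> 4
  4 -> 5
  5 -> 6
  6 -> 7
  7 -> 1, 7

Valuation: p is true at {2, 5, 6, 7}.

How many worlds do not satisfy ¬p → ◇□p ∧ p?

1: ¬p is T, ◇□p ∧ p is F. ✗
2: ¬p is F, ◇□p ∧ p is F. ✓
3: ¬p is T, ◇□p ∧ p is F. ✗
4: ¬p is T, ◇□p ∧ p is F. ✗
5: ¬p is F, ◇□p ∧ p is T. ✓
6: ¬p is F, ◇□p ∧ p is F. ✓
7: ¬p is F, ◇□p ∧ p is T. ✓
Satisfying worlds: {2, 5, 6, 7}.
So ¬p → ◇□p ∧ p fails at the other 3 worlds.

3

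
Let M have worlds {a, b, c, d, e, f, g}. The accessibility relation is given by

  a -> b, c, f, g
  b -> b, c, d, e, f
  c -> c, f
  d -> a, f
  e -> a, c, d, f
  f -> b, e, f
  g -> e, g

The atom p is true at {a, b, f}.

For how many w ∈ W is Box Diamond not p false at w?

2

a: successors {b, c, f, g}; Diamond not p there: b:T, c:T, f:T, g:T. ✓
b: successors {b, c, d, e, f}; Diamond not p there: b:T, c:T, d:F, e:T, f:T. ✗
c: successors {c, f}; Diamond not p there: c:T, f:T. ✓
d: successors {a, f}; Diamond not p there: a:T, f:T. ✓
e: successors {a, c, d, f}; Diamond not p there: a:T, c:T, d:F, f:T. ✗
f: successors {b, e, f}; Diamond not p there: b:T, e:T, f:T. ✓
g: successors {e, g}; Diamond not p there: e:T, g:T. ✓
Satisfying worlds: {a, c, d, f, g}.
So Box Diamond not p fails at the other 2 worlds.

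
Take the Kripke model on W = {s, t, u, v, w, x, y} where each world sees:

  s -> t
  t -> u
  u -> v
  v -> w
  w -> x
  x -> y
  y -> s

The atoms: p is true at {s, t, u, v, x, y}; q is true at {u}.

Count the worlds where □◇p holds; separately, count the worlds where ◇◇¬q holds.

6 and 6

For □◇p:
s: successors {t}; ◇p there: t:T. ✓
t: successors {u}; ◇p there: u:T. ✓
u: successors {v}; ◇p there: v:F. ✗
v: successors {w}; ◇p there: w:T. ✓
w: successors {x}; ◇p there: x:T. ✓
x: successors {y}; ◇p there: y:T. ✓
y: successors {s}; ◇p there: s:T. ✓
— 6 worlds.
For ◇◇¬q:
s: successors {t}; ◇¬q there: t:F. ✗
t: successors {u}; ◇¬q there: u:T. ✓
u: successors {v}; ◇¬q there: v:T. ✓
v: successors {w}; ◇¬q there: w:T. ✓
w: successors {x}; ◇¬q there: x:T. ✓
x: successors {y}; ◇¬q there: y:T. ✓
y: successors {s}; ◇¬q there: s:T. ✓
— 6 worlds.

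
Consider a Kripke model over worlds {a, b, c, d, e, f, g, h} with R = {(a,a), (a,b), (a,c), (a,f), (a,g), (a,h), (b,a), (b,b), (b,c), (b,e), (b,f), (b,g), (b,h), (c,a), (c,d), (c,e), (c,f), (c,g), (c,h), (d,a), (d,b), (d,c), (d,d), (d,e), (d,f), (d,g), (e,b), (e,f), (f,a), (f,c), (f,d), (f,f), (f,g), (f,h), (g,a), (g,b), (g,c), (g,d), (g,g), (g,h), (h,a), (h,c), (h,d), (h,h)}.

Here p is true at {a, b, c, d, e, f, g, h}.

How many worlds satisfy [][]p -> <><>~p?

0

a: [][]p is T, <><>~p is F. ✗
b: [][]p is T, <><>~p is F. ✗
c: [][]p is T, <><>~p is F. ✗
d: [][]p is T, <><>~p is F. ✗
e: [][]p is T, <><>~p is F. ✗
f: [][]p is T, <><>~p is F. ✗
g: [][]p is T, <><>~p is F. ✗
h: [][]p is T, <><>~p is F. ✗
Satisfying worlds: ∅.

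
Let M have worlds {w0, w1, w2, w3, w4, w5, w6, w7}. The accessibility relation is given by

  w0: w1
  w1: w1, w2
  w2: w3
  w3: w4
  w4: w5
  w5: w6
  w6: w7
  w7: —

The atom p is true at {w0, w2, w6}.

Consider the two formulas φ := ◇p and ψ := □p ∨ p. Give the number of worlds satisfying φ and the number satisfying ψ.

2 and 5

For ◇p:
w0: successors {w1}; p there: w1:F. ✗
w1: successors {w1, w2}; p there: w1:F, w2:T. ✓
w2: successors {w3}; p there: w3:F. ✗
w3: successors {w4}; p there: w4:F. ✗
w4: successors {w5}; p there: w5:F. ✗
w5: successors {w6}; p there: w6:T. ✓
w6: successors {w7}; p there: w7:F. ✗
w7: no successors, so ◇p fails. ✗
— 2 worlds.
For □p ∨ p:
w0: □p is F, p is T. ✓
w1: □p is F, p is F. ✗
w2: □p is F, p is T. ✓
w3: □p is F, p is F. ✗
w4: □p is F, p is F. ✗
w5: □p is T, p is F. ✓
w6: □p is F, p is T. ✓
w7: □p is T, p is F. ✓
— 5 worlds.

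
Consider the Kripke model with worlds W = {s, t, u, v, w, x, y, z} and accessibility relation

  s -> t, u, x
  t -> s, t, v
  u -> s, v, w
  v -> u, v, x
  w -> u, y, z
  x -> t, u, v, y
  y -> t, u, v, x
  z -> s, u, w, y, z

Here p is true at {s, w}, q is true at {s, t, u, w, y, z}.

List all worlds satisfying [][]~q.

∅

s: successors {t, u, x}; []~q there: t:F, u:F, x:F. ✗
t: successors {s, t, v}; []~q there: s:F, t:F, v:F. ✗
u: successors {s, v, w}; []~q there: s:F, v:F, w:F. ✗
v: successors {u, v, x}; []~q there: u:F, v:F, x:F. ✗
w: successors {u, y, z}; []~q there: u:F, y:F, z:F. ✗
x: successors {t, u, v, y}; []~q there: t:F, u:F, v:F, y:F. ✗
y: successors {t, u, v, x}; []~q there: t:F, u:F, v:F, x:F. ✗
z: successors {s, u, w, y, z}; []~q there: s:F, u:F, w:F, y:F, z:F. ✗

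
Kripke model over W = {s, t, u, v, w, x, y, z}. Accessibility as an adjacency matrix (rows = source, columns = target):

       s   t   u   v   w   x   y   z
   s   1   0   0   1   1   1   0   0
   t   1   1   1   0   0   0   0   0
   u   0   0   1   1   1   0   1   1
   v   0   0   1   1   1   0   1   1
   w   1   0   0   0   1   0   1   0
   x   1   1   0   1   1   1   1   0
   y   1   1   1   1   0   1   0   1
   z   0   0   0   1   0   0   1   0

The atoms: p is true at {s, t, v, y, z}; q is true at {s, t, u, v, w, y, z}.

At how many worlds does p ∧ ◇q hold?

s: p is T, ◇q is T. ✓
t: p is T, ◇q is T. ✓
u: p is F, ◇q is T. ✗
v: p is T, ◇q is T. ✓
w: p is F, ◇q is T. ✗
x: p is F, ◇q is T. ✗
y: p is T, ◇q is T. ✓
z: p is T, ◇q is T. ✓
Satisfying worlds: {s, t, v, y, z}.

5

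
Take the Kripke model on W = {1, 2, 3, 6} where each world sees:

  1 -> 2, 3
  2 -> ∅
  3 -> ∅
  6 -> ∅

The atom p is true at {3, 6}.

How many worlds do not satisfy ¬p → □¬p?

1: ¬p is T, □¬p is F. ✗
2: ¬p is T, □¬p is T. ✓
3: ¬p is F, □¬p is T. ✓
6: ¬p is F, □¬p is T. ✓
Satisfying worlds: {2, 3, 6}.
So ¬p → □¬p fails at the other 1 world.

1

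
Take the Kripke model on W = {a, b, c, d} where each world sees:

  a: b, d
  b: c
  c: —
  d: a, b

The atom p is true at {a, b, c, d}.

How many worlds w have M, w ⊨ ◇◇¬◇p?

a: successors {b, d}; ◇¬◇p there: b:T, d:F. ✓
b: successors {c}; ◇¬◇p there: c:F. ✗
c: no successors, so ◇◇¬◇p fails. ✗
d: successors {a, b}; ◇¬◇p there: a:F, b:T. ✓
Satisfying worlds: {a, d}.

2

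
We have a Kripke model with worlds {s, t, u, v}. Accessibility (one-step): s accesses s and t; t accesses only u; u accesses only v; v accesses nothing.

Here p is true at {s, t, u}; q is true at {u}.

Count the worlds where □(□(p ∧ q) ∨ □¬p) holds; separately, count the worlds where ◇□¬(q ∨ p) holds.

3 and 2

For □(□(p ∧ q) ∨ □¬p):
s: successors {s, t}; □(p ∧ q) ∨ □¬p there: s:F, t:T. ✗
t: successors {u}; □(p ∧ q) ∨ □¬p there: u:T. ✓
u: successors {v}; □(p ∧ q) ∨ □¬p there: v:T. ✓
v: no successors, so □(□(p ∧ q) ∨ □¬p) holds vacuously. ✓
— 3 worlds.
For ◇□¬(q ∨ p):
s: successors {s, t}; □¬(q ∨ p) there: s:F, t:F. ✗
t: successors {u}; □¬(q ∨ p) there: u:T. ✓
u: successors {v}; □¬(q ∨ p) there: v:T. ✓
v: no successors, so ◇□¬(q ∨ p) fails. ✗
— 2 worlds.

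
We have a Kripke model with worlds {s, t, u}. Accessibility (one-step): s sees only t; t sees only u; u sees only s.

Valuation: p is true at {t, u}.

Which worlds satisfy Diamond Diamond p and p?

{u}

s: Diamond Diamond p is T, p is F. ✗
t: Diamond Diamond p is F, p is T. ✗
u: Diamond Diamond p is T, p is T. ✓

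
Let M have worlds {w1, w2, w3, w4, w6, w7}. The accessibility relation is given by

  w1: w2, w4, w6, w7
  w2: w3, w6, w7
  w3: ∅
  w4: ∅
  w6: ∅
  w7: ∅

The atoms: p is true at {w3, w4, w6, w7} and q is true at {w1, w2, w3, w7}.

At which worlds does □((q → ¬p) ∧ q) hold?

w1: successors {w2, w4, w6, w7}; (q → ¬p) ∧ q there: w2:T, w4:F, w6:F, w7:F. ✗
w2: successors {w3, w6, w7}; (q → ¬p) ∧ q there: w3:F, w6:F, w7:F. ✗
w3: no successors, so □((q → ¬p) ∧ q) holds vacuously. ✓
w4: no successors, so □((q → ¬p) ∧ q) holds vacuously. ✓
w6: no successors, so □((q → ¬p) ∧ q) holds vacuously. ✓
w7: no successors, so □((q → ¬p) ∧ q) holds vacuously. ✓

{w3, w4, w6, w7}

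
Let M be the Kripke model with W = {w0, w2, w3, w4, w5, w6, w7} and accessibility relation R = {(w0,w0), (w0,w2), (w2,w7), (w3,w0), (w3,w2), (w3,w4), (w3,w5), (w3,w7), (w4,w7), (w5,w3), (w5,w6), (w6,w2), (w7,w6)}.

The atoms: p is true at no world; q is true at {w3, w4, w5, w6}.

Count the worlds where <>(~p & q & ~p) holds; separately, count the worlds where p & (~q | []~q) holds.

3 and 0

For <>(~p & q & ~p):
w0: successors {w0, w2}; ~p & q & ~p there: w0:F, w2:F. ✗
w2: successors {w7}; ~p & q & ~p there: w7:F. ✗
w3: successors {w0, w2, w4, w5, w7}; ~p & q & ~p there: w0:F, w2:F, w4:T, w5:T, w7:F. ✓
w4: successors {w7}; ~p & q & ~p there: w7:F. ✗
w5: successors {w3, w6}; ~p & q & ~p there: w3:T, w6:T. ✓
w6: successors {w2}; ~p & q & ~p there: w2:F. ✗
w7: successors {w6}; ~p & q & ~p there: w6:T. ✓
— 3 worlds.
For p & (~q | []~q):
w0: p is F, ~q | []~q is T. ✗
w2: p is F, ~q | []~q is T. ✗
w3: p is F, ~q | []~q is F. ✗
w4: p is F, ~q | []~q is T. ✗
w5: p is F, ~q | []~q is F. ✗
w6: p is F, ~q | []~q is T. ✗
w7: p is F, ~q | []~q is T. ✗
— 0 worlds.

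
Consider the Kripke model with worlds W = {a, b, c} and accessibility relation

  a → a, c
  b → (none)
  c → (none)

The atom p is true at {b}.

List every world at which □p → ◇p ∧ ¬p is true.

{a}

a: □p is F, ◇p ∧ ¬p is F. ✓
b: □p is T, ◇p ∧ ¬p is F. ✗
c: □p is T, ◇p ∧ ¬p is F. ✗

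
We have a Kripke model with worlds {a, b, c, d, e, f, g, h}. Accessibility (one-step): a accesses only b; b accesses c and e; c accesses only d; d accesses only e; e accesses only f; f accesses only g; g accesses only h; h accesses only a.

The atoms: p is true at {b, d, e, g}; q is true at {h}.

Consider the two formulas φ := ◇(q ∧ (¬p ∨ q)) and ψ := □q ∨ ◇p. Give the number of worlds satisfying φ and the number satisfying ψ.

1 and 6

For ◇(q ∧ (¬p ∨ q)):
a: successors {b}; q ∧ (¬p ∨ q) there: b:F. ✗
b: successors {c, e}; q ∧ (¬p ∨ q) there: c:F, e:F. ✗
c: successors {d}; q ∧ (¬p ∨ q) there: d:F. ✗
d: successors {e}; q ∧ (¬p ∨ q) there: e:F. ✗
e: successors {f}; q ∧ (¬p ∨ q) there: f:F. ✗
f: successors {g}; q ∧ (¬p ∨ q) there: g:F. ✗
g: successors {h}; q ∧ (¬p ∨ q) there: h:T. ✓
h: successors {a}; q ∧ (¬p ∨ q) there: a:F. ✗
— 1 world.
For □q ∨ ◇p:
a: □q is F, ◇p is T. ✓
b: □q is F, ◇p is T. ✓
c: □q is F, ◇p is T. ✓
d: □q is F, ◇p is T. ✓
e: □q is F, ◇p is F. ✗
f: □q is F, ◇p is T. ✓
g: □q is T, ◇p is F. ✓
h: □q is F, ◇p is F. ✗
— 6 worlds.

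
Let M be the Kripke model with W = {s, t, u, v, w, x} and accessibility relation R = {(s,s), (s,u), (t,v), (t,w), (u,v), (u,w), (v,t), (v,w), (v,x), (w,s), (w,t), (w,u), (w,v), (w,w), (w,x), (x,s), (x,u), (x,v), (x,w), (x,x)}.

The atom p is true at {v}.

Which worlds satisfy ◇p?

s: successors {s, u}; p there: s:F, u:F. ✗
t: successors {v, w}; p there: v:T, w:F. ✓
u: successors {v, w}; p there: v:T, w:F. ✓
v: successors {t, w, x}; p there: t:F, w:F, x:F. ✗
w: successors {s, t, u, v, w, x}; p there: s:F, t:F, u:F, v:T, w:F, x:F. ✓
x: successors {s, u, v, w, x}; p there: s:F, u:F, v:T, w:F, x:F. ✓

{t, u, w, x}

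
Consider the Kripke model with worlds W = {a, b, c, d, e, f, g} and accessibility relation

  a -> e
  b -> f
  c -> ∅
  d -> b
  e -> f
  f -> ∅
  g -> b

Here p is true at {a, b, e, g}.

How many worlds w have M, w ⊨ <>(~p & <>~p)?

0

a: successors {e}; ~p & <>~p there: e:F. ✗
b: successors {f}; ~p & <>~p there: f:F. ✗
c: no successors, so <>(~p & <>~p) fails. ✗
d: successors {b}; ~p & <>~p there: b:F. ✗
e: successors {f}; ~p & <>~p there: f:F. ✗
f: no successors, so <>(~p & <>~p) fails. ✗
g: successors {b}; ~p & <>~p there: b:F. ✗
Satisfying worlds: ∅.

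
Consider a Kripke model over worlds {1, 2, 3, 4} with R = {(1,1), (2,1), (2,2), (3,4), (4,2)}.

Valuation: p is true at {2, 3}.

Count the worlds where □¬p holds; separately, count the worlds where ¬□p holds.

For □¬p:
1: successors {1}; ¬p there: 1:T. ✓
2: successors {1, 2}; ¬p there: 1:T, 2:F. ✗
3: successors {4}; ¬p there: 4:T. ✓
4: successors {2}; ¬p there: 2:F. ✗
— 2 worlds.
For ¬□p:
1: □p is F. ✓
2: □p is F. ✓
3: □p is F. ✓
4: □p is T. ✗
— 3 worlds.

2 and 3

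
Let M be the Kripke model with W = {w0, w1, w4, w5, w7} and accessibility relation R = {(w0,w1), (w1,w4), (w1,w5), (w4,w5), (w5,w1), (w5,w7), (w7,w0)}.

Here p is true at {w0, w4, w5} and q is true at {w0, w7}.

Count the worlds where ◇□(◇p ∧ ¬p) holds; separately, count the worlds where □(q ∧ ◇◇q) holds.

For ◇□(◇p ∧ ¬p):
w0: successors {w1}; □(◇p ∧ ¬p) there: w1:F. ✗
w1: successors {w4, w5}; □(◇p ∧ ¬p) there: w4:F, w5:T. ✓
w4: successors {w5}; □(◇p ∧ ¬p) there: w5:T. ✓
w5: successors {w1, w7}; □(◇p ∧ ¬p) there: w1:F, w7:F. ✗
w7: successors {w0}; □(◇p ∧ ¬p) there: w0:T. ✓
— 3 worlds.
For □(q ∧ ◇◇q):
w0: successors {w1}; q ∧ ◇◇q there: w1:F. ✗
w1: successors {w4, w5}; q ∧ ◇◇q there: w4:F, w5:F. ✗
w4: successors {w5}; q ∧ ◇◇q there: w5:F. ✗
w5: successors {w1, w7}; q ∧ ◇◇q there: w1:F, w7:F. ✗
w7: successors {w0}; q ∧ ◇◇q there: w0:F. ✗
— 0 worlds.

3 and 0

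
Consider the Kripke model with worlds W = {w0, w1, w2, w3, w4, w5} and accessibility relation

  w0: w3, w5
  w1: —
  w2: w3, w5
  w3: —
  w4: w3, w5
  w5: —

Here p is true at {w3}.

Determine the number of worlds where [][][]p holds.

6

w0: successors {w3, w5}; [][]p there: w3:T, w5:T. ✓
w1: no successors, so [][][]p holds vacuously. ✓
w2: successors {w3, w5}; [][]p there: w3:T, w5:T. ✓
w3: no successors, so [][][]p holds vacuously. ✓
w4: successors {w3, w5}; [][]p there: w3:T, w5:T. ✓
w5: no successors, so [][][]p holds vacuously. ✓
Satisfying worlds: {w0, w1, w2, w3, w4, w5}.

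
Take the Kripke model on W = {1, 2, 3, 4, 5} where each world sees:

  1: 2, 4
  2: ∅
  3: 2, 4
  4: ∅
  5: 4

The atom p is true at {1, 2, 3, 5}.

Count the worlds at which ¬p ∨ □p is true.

2

1: ¬p is F, □p is F. ✗
2: ¬p is F, □p is T. ✓
3: ¬p is F, □p is F. ✗
4: ¬p is T, □p is T. ✓
5: ¬p is F, □p is F. ✗
Satisfying worlds: {2, 4}.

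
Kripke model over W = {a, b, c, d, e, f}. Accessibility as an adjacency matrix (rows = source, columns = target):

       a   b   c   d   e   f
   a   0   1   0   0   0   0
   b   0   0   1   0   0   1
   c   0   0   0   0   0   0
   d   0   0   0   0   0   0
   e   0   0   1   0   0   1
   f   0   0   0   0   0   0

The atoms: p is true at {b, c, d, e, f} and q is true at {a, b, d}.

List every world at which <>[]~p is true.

a: successors {b}; []~p there: b:F. ✗
b: successors {c, f}; []~p there: c:T, f:T. ✓
c: no successors, so <>[]~p fails. ✗
d: no successors, so <>[]~p fails. ✗
e: successors {c, f}; []~p there: c:T, f:T. ✓
f: no successors, so <>[]~p fails. ✗

{b, e}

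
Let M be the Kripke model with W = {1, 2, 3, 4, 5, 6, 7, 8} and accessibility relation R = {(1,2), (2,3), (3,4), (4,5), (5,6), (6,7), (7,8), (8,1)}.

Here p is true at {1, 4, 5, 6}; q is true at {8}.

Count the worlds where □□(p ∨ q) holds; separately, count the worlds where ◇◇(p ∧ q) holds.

For □□(p ∨ q):
1: successors {2}; □(p ∨ q) there: 2:F. ✗
2: successors {3}; □(p ∨ q) there: 3:T. ✓
3: successors {4}; □(p ∨ q) there: 4:T. ✓
4: successors {5}; □(p ∨ q) there: 5:T. ✓
5: successors {6}; □(p ∨ q) there: 6:F. ✗
6: successors {7}; □(p ∨ q) there: 7:T. ✓
7: successors {8}; □(p ∨ q) there: 8:T. ✓
8: successors {1}; □(p ∨ q) there: 1:F. ✗
— 5 worlds.
For ◇◇(p ∧ q):
1: successors {2}; ◇(p ∧ q) there: 2:F. ✗
2: successors {3}; ◇(p ∧ q) there: 3:F. ✗
3: successors {4}; ◇(p ∧ q) there: 4:F. ✗
4: successors {5}; ◇(p ∧ q) there: 5:F. ✗
5: successors {6}; ◇(p ∧ q) there: 6:F. ✗
6: successors {7}; ◇(p ∧ q) there: 7:F. ✗
7: successors {8}; ◇(p ∧ q) there: 8:F. ✗
8: successors {1}; ◇(p ∧ q) there: 1:F. ✗
— 0 worlds.

5 and 0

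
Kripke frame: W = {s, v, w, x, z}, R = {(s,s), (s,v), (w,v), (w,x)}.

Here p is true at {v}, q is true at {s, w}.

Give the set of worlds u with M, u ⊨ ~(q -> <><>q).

s: q -> <><>q is T. ✗
v: q -> <><>q is T. ✗
w: q -> <><>q is F. ✓
x: q -> <><>q is T. ✗
z: q -> <><>q is T. ✗

{w}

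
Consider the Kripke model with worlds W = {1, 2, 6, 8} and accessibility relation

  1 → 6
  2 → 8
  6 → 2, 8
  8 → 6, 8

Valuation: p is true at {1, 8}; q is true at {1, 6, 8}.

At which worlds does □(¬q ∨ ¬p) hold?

{1}

1: successors {6}; ¬q ∨ ¬p there: 6:T. ✓
2: successors {8}; ¬q ∨ ¬p there: 8:F. ✗
6: successors {2, 8}; ¬q ∨ ¬p there: 2:T, 8:F. ✗
8: successors {6, 8}; ¬q ∨ ¬p there: 6:T, 8:F. ✗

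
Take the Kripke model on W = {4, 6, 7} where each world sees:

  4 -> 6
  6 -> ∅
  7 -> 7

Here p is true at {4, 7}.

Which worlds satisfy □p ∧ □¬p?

{6}

4: □p is F, □¬p is T. ✗
6: □p is T, □¬p is T. ✓
7: □p is T, □¬p is F. ✗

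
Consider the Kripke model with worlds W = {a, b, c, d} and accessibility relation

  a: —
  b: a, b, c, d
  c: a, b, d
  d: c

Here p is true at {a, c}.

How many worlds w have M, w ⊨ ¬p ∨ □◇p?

3

a: ¬p is F, □◇p is T. ✓
b: ¬p is T, □◇p is F. ✓
c: ¬p is F, □◇p is F. ✗
d: ¬p is T, □◇p is T. ✓
Satisfying worlds: {a, b, d}.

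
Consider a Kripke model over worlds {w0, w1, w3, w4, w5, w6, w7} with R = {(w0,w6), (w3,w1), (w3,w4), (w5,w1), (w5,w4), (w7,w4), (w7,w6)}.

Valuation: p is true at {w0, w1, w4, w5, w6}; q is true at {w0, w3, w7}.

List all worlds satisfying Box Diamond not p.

w0: successors {w6}; Diamond not p there: w6:F. ✗
w1: no successors, so Box Diamond not p holds vacuously. ✓
w3: successors {w1, w4}; Diamond not p there: w1:F, w4:F. ✗
w4: no successors, so Box Diamond not p holds vacuously. ✓
w5: successors {w1, w4}; Diamond not p there: w1:F, w4:F. ✗
w6: no successors, so Box Diamond not p holds vacuously. ✓
w7: successors {w4, w6}; Diamond not p there: w4:F, w6:F. ✗

{w1, w4, w6}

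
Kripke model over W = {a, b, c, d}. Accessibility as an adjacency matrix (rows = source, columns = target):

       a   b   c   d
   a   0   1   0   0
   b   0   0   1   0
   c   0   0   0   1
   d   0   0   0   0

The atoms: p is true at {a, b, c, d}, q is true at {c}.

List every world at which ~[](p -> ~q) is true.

a: [](p -> ~q) is T. ✗
b: [](p -> ~q) is F. ✓
c: [](p -> ~q) is T. ✗
d: [](p -> ~q) is T. ✗

{b}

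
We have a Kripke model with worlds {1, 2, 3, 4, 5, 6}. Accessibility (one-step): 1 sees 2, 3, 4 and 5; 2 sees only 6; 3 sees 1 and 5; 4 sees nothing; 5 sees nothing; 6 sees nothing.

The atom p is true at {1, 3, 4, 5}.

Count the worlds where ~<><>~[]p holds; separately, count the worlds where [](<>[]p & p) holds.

4 and 3

For ~<><>~[]p:
1: <><>~[]p is T. ✗
2: <><>~[]p is F. ✓
3: <><>~[]p is T. ✗
4: <><>~[]p is F. ✓
5: <><>~[]p is F. ✓
6: <><>~[]p is F. ✓
— 4 worlds.
For [](<>[]p & p):
1: successors {2, 3, 4, 5}; <>[]p & p there: 2:F, 3:T, 4:F, 5:F. ✗
2: successors {6}; <>[]p & p there: 6:F. ✗
3: successors {1, 5}; <>[]p & p there: 1:T, 5:F. ✗
4: no successors, so [](<>[]p & p) holds vacuously. ✓
5: no successors, so [](<>[]p & p) holds vacuously. ✓
6: no successors, so [](<>[]p & p) holds vacuously. ✓
— 3 worlds.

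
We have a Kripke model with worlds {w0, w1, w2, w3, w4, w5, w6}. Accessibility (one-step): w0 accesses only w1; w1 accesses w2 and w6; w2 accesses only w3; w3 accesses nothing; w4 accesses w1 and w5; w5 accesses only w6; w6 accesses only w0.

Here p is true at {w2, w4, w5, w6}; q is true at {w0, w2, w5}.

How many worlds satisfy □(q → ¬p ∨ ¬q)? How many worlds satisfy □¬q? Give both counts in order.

For □(q → ¬p ∨ ¬q):
w0: successors {w1}; q → ¬p ∨ ¬q there: w1:T. ✓
w1: successors {w2, w6}; q → ¬p ∨ ¬q there: w2:F, w6:T. ✗
w2: successors {w3}; q → ¬p ∨ ¬q there: w3:T. ✓
w3: no successors, so □(q → ¬p ∨ ¬q) holds vacuously. ✓
w4: successors {w1, w5}; q → ¬p ∨ ¬q there: w1:T, w5:F. ✗
w5: successors {w6}; q → ¬p ∨ ¬q there: w6:T. ✓
w6: successors {w0}; q → ¬p ∨ ¬q there: w0:T. ✓
— 5 worlds.
For □¬q:
w0: successors {w1}; ¬q there: w1:T. ✓
w1: successors {w2, w6}; ¬q there: w2:F, w6:T. ✗
w2: successors {w3}; ¬q there: w3:T. ✓
w3: no successors, so □¬q holds vacuously. ✓
w4: successors {w1, w5}; ¬q there: w1:T, w5:F. ✗
w5: successors {w6}; ¬q there: w6:T. ✓
w6: successors {w0}; ¬q there: w0:F. ✗
— 4 worlds.

5 and 4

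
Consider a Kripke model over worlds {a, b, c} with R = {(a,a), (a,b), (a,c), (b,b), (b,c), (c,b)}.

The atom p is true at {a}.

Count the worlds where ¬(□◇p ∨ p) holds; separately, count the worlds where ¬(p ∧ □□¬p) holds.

2 and 3

For ¬(□◇p ∨ p):
a: □◇p ∨ p is T. ✗
b: □◇p ∨ p is F. ✓
c: □◇p ∨ p is F. ✓
— 2 worlds.
For ¬(p ∧ □□¬p):
a: p ∧ □□¬p is F. ✓
b: p ∧ □□¬p is F. ✓
c: p ∧ □□¬p is F. ✓
— 3 worlds.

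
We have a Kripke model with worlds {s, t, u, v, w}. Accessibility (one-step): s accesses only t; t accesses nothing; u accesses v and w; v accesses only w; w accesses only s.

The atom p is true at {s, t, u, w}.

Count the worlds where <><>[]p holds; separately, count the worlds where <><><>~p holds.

3 and 0

For <><>[]p:
s: successors {t}; <>[]p there: t:F. ✗
t: no successors, so <><>[]p fails. ✗
u: successors {v, w}; <>[]p there: v:T, w:T. ✓
v: successors {w}; <>[]p there: w:T. ✓
w: successors {s}; <>[]p there: s:T. ✓
— 3 worlds.
For <><><>~p:
s: successors {t}; <><>~p there: t:F. ✗
t: no successors, so <><><>~p fails. ✗
u: successors {v, w}; <><>~p there: v:F, w:F. ✗
v: successors {w}; <><>~p there: w:F. ✗
w: successors {s}; <><>~p there: s:F. ✗
— 0 worlds.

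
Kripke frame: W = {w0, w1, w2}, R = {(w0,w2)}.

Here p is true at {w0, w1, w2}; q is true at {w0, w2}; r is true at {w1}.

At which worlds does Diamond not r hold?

{w0}

w0: successors {w2}; not r there: w2:T. ✓
w1: no successors, so Diamond not r fails. ✗
w2: no successors, so Diamond not r fails. ✗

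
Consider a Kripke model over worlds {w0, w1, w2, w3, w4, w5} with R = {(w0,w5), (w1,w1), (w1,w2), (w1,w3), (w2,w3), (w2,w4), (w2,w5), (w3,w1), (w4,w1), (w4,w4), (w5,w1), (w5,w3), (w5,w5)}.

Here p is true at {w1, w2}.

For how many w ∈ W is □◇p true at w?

5

w0: successors {w5}; ◇p there: w5:T. ✓
w1: successors {w1, w2, w3}; ◇p there: w1:T, w2:F, w3:T. ✗
w2: successors {w3, w4, w5}; ◇p there: w3:T, w4:T, w5:T. ✓
w3: successors {w1}; ◇p there: w1:T. ✓
w4: successors {w1, w4}; ◇p there: w1:T, w4:T. ✓
w5: successors {w1, w3, w5}; ◇p there: w1:T, w3:T, w5:T. ✓
Satisfying worlds: {w0, w2, w3, w4, w5}.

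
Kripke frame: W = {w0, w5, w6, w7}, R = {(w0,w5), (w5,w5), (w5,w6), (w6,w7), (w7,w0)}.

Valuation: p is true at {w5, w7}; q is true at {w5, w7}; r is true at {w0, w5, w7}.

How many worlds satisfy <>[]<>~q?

w0: successors {w5}; []<>~q there: w5:F. ✗
w5: successors {w5, w6}; []<>~q there: w5:F, w6:T. ✓
w6: successors {w7}; []<>~q there: w7:F. ✗
w7: successors {w0}; []<>~q there: w0:T. ✓
Satisfying worlds: {w5, w7}.

2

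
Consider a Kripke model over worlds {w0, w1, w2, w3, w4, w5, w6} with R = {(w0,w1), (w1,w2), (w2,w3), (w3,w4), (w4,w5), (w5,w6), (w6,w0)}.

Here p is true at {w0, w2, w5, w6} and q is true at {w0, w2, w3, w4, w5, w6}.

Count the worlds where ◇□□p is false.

w0: successors {w1}; □□p there: w1:F. ✗
w1: successors {w2}; □□p there: w2:F. ✗
w2: successors {w3}; □□p there: w3:T. ✓
w3: successors {w4}; □□p there: w4:T. ✓
w4: successors {w5}; □□p there: w5:T. ✓
w5: successors {w6}; □□p there: w6:F. ✗
w6: successors {w0}; □□p there: w0:T. ✓
Satisfying worlds: {w2, w3, w4, w6}.
So ◇□□p fails at the other 3 worlds.

3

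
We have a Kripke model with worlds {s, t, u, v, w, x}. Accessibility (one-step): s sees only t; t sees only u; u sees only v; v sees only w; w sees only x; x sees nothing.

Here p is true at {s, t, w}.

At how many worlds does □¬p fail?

s: successors {t}; ¬p there: t:F. ✗
t: successors {u}; ¬p there: u:T. ✓
u: successors {v}; ¬p there: v:T. ✓
v: successors {w}; ¬p there: w:F. ✗
w: successors {x}; ¬p there: x:T. ✓
x: no successors, so □¬p holds vacuously. ✓
Satisfying worlds: {t, u, w, x}.
So □¬p fails at the other 2 worlds.

2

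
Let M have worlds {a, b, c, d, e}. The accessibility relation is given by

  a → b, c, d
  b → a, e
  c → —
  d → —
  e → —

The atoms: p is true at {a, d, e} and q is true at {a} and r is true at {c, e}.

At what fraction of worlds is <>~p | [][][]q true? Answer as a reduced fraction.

4/5

a: <>~p is T, [][][]q is F. ✓
b: <>~p is F, [][][]q is F. ✗
c: <>~p is F, [][][]q is T. ✓
d: <>~p is F, [][][]q is T. ✓
e: <>~p is F, [][][]q is T. ✓
That's 4 of 5 worlds, so 4/5.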